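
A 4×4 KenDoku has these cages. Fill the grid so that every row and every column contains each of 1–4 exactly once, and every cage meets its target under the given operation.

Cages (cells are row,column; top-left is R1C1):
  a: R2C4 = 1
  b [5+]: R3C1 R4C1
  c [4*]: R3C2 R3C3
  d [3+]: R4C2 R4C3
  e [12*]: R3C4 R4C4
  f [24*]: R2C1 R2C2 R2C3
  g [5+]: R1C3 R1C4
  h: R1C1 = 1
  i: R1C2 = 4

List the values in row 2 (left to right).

Cage h is given; hence R1C1 = 1.
Cage i is a single given cell; hence R1C2 = 4.
Cage a is given, so R2C4 = 1.
Column 2 already has 4, leaving R3C2 = 1.
1 is placed in row 3; hence R3C3 = 4.
Row 3 already has 4, so R3C4 = 3.
Column 2 already has 1, which forces R4C2 = 2.
2 is placed in row 4, leaving R4C3 = 1.
Column 4 now contains 3, so R4C4 = 4.
Cage g needs two cells with sum 5, so R1C3 = 3.
Column 4 now contains 3; hence R1C4 = 2.
The 3 cells of cage f must have product 24; hence R2C1 = 4.
2 is placed in column 2, leaving R2C2 = 3.
Cage f needs product 24, so R2C3 = 2.
3 is placed in row 3, leaving R3C1 = 2.
Row 4 now contains 4, leaving R4C1 = 3.
The full grid is 1 4 3 2 / 4 3 2 1 / 2 1 4 3 / 3 2 1 4.

4 3 2 1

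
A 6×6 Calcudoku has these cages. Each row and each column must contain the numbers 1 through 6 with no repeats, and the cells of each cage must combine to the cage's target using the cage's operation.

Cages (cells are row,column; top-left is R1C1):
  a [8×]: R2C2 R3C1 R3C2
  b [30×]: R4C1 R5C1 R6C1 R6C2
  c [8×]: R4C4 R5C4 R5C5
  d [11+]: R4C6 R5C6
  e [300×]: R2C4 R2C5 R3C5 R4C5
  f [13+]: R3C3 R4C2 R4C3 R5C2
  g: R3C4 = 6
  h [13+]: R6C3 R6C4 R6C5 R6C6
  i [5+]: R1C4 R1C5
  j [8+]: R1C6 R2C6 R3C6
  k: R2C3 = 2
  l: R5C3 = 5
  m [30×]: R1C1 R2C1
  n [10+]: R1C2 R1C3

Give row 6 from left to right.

Cage k is given, so R2C3 = 2.
Cage e needs product 300, leaving R2C4 = 5.
G is a freebie, leaving R3C4 = 6.
Cage l is a single given cell; hence R5C3 = 5.
Row 5 already has 5, leaving R5C6 = 6.
Cage m needs two cells with product 30, so R1C1 = 5.
5 is placed in row 2, leaving R2C1 = 6.
Column 6 now contains 6, leaving R4C6 = 5.
Cage e has product 300, which forces R3C5 = 5.
Cage b needs product 30, so R6C2 = 5.
Row 6 needs a 3, and only R6C1 is open for it.
The only place for 3 in row 5 is R5C2.
Column 1 needs a 4, and only R3C1 is open for it.
Cage a has product 8; hence R2C2 = 1.
Cage a needs product 8, so R3C2 = 2.
1 is placed in column 2; hence R4C2 = 6.
6 is placed in column 2, so R1C2 = 4.
Cage n's pair has sum 10, so R1C3 = 6.
Cage j has sum 8, so R2C6 = 4.
Cage h needs sum 13; hence R6C5 = 6.
4 is placed in row 2, leaving R2C5 = 3.
Cage e has product 300, so R4C5 = 4.
Cage i's pair has sum 5, so R1C4 = 3.
3 is placed in column 5, which forces R1C5 = 2.
Row 1 now contains 3, which forces R1C6 = 1.
1 is placed in column 6, which forces R3C6 = 3.
Cage c has product 8, which forces R5C4 = 4.
Column 5 already has 2, which forces R5C5 = 1.
1 is placed in column 6; hence R6C6 = 2.
3 is placed in row 3, leaving R3C3 = 1.
Cage b needs product 30, which forces R4C1 = 1.
The 4 cells of cage f must have sum 13, so R4C3 = 3.
Cage c has product 8, leaving R4C4 = 2.
1 is placed in row 5, which forces R5C1 = 2.
Cage h has sum 13, so R6C3 = 4.
Row 6 already has 2, which forces R6C4 = 1.
Filled in: 5 4 6 3 2 1 / 6 1 2 5 3 4 / 4 2 1 6 5 3 / 1 6 3 2 4 5 / 2 3 5 4 1 6 / 3 5 4 1 6 2.

3 5 4 1 6 2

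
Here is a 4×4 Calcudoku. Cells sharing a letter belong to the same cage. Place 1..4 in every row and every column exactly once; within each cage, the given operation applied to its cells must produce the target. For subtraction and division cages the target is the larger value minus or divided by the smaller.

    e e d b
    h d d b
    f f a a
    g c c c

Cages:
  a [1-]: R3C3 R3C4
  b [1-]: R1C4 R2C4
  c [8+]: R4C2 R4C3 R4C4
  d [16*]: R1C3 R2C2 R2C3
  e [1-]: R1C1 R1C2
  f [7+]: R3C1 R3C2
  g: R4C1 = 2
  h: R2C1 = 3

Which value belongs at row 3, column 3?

Cage h is given, so R2C1 = 3.
Column 1 now contains 3, which forces R3C1 = 4.
Row 3 now contains 4, so R3C2 = 3.
Cage g is a single given cell, leaving R4C1 = 2.
Column 1 already has 2, leaving R1C1 = 1.
Cage e needs two cells with difference 1; hence R1C2 = 2.
Row 1 already has 2, so R1C3 = 4.
Row 1 already has 2, so R1C4 = 3.
Column 2 now contains 2, so R2C2 = 4.
4 is placed in column 3; hence R2C3 = 1.
1 is placed in row 2, leaving R2C4 = 2.
1 is placed in column 3, so R3C3 = 2.
2 is placed in column 4, which forces R3C4 = 1.
4 is placed in column 2; hence R4C2 = 1.
1 is placed in column 3, leaving R4C3 = 3.
1 is placed in column 4, leaving R4C4 = 4.
Filled in: 1 2 4 3 / 3 4 1 2 / 4 3 2 1 / 2 1 3 4.

2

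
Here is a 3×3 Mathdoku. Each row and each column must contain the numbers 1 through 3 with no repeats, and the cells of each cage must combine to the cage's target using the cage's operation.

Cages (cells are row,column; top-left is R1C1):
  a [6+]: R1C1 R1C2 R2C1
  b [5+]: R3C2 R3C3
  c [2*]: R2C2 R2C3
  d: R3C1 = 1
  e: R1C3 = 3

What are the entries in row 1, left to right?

Cage e is given, so R1C3 = 3.
D is a freebie; hence R3C1 = 1.
Column 3 already has 3; hence R3C3 = 2.
Column 1 now contains 1, so R1C1 = 2.
Cage a needs sum 6; hence R1C2 = 1.
The 3 cells of cage a must have sum 6, so R2C1 = 3.
Cage c's pair has product 2, so R2C2 = 2.
Column 3 now contains 2, leaving R2C3 = 1.
2 is placed in row 3, leaving R3C2 = 3.
Filled in: 2 1 3 / 3 2 1 / 1 3 2.

2 1 3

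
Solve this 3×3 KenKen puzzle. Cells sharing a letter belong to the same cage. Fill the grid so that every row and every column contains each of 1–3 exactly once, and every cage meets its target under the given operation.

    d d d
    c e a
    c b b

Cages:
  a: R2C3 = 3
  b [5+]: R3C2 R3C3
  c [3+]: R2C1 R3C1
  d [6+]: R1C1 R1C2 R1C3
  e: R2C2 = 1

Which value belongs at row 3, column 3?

2

Cage e is given; hence R2C2 = 1.
A is a freebie; hence R2C3 = 3.
Column 3 already has 3; hence R3C3 = 2.
Column 3 now contains 2, so R1C3 = 1.
1 is placed in row 2; hence R2C1 = 2.
Row 3 now contains 2, so R3C1 = 1.
Row 3 now contains 2, so R3C2 = 3.
Column 1 now contains 2, leaving R1C1 = 3.
Column 2 now contains 3, which forces R1C2 = 2.
Completed grid: 3 2 1 / 2 1 3 / 1 3 2.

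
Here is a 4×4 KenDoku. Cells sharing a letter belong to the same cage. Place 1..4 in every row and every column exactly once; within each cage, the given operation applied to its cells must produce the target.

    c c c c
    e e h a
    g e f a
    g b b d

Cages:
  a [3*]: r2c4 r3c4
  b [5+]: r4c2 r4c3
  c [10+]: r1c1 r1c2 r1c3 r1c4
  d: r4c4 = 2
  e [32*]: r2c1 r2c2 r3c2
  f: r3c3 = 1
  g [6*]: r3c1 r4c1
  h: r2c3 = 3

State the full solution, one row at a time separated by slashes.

1 3 2 4 / 4 2 3 1 / 2 4 1 3 / 3 1 4 2

Cage e needs product 32; hence r2c1 = 4.
Cage e has product 32, so r2c2 = 2.
Cage h is given, leaving r2c3 = 3.
3 is placed in row 2, so r2c4 = 1.
Cage e has product 32; hence r3c2 = 4.
F is a freebie, so r3c3 = 1.
1 is placed in column 4, leaving r3c4 = 3.
D is a freebie, leaving r4c4 = 2.
Cage c has sum 10, leaving r1c3 = 2.
Column 4 already has 2, which forces r1c4 = 4.
Row 3 now contains 3; hence r3c1 = 2.
Row 4 now contains 2, so r4c1 = 3.
Cage b's pair has sum 5; hence r4c2 = 1.
Row 4 now contains 2, which forces r4c3 = 4.
Column 1 now contains 3; hence r1c1 = 1.
Column 2 now contains 1, which forces r1c2 = 3.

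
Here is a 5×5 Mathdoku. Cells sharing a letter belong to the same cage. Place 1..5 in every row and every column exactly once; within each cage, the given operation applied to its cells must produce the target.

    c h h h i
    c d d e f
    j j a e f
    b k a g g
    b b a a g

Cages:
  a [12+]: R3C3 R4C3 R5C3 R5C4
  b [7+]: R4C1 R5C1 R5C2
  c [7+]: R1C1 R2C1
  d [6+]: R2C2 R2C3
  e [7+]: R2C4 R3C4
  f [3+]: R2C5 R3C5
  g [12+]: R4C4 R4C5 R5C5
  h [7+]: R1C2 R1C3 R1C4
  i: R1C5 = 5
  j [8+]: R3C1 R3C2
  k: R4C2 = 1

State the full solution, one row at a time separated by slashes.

Cage i is a single given cell; hence R1C5 = 5.
K is a freebie, which forces R4C2 = 1.
The 3 cells of cage g must have sum 12; hence R4C4 = 5.
The only place for 3 in row 1 is R1C1.
Cage c's pair has sum 7; hence R2C1 = 4.
Row 2 now contains 4, which forces R2C4 = 3.
Column 1 now contains 3, so R3C1 = 5.
Cage j needs two cells with sum 8, so R3C2 = 3.
Column 4 already has 3, which forces R3C4 = 4.
Column 1 now contains 4, which forces R4C1 = 2.
Column 1 now contains 3, leaving R5C1 = 1.
Row 5 now contains 1, leaving R5C4 = 2.
Column 4 already has 2, which forces R1C4 = 1.
Cage d needs two cells with sum 6, so R2C2 = 5.
The two cells of cage d must have sum 6; hence R2C3 = 1.
Row 2 now contains 1, which forces R2C5 = 2.
1 is placed in column 3, so R3C3 = 2.
Column 5 already has 2, leaving R3C5 = 1.
2 is placed in row 5; hence R5C2 = 4.
Cage a needs sum 12; hence R5C3 = 5.
4 is placed in row 5, so R5C5 = 3.
Column 2 now contains 4, leaving R1C2 = 2.
Column 3 already has 2, so R1C3 = 4.
Cage a needs sum 12, so R4C3 = 3.
3 is placed in column 5, so R4C5 = 4.

3 2 4 1 5 / 4 5 1 3 2 / 5 3 2 4 1 / 2 1 3 5 4 / 1 4 5 2 3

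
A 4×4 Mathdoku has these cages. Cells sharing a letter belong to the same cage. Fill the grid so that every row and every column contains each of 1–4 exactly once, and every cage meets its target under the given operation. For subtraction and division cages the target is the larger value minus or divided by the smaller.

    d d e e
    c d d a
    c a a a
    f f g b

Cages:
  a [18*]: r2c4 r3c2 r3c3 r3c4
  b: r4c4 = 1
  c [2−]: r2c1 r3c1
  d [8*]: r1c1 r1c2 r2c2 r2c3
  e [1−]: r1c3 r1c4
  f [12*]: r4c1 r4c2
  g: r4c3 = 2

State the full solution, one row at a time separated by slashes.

Cage a has product 18, so r2c4 = 3.
Cage g is a single given cell, leaving r4c3 = 2.
Cage b is given; hence r4c4 = 1.
1 is placed in column 4, so r3c4 = 2.
Cage e needs two cells with difference 1, which forces r1c3 = 3.
Column 4 already has 2, so r1c4 = 4.
Column 3 already has 3, which forces r3c3 = 1.
Cage d needs product 8, which forces r1c1 = 1.
Cage d has product 8; hence r1c2 = 2.
Column 1 already has 1, so r2c1 = 2.
Cage d needs product 8, leaving r2c2 = 1.
Column 3 already has 1, so r2c3 = 4.
Row 3 already has 1, which forces r3c2 = 3.
Column 2 now contains 3, leaving r4c2 = 4.
3 is placed in row 3, leaving r3c1 = 4.
4 is placed in row 4; hence r4c1 = 3.

1 2 3 4 / 2 1 4 3 / 4 3 1 2 / 3 4 2 1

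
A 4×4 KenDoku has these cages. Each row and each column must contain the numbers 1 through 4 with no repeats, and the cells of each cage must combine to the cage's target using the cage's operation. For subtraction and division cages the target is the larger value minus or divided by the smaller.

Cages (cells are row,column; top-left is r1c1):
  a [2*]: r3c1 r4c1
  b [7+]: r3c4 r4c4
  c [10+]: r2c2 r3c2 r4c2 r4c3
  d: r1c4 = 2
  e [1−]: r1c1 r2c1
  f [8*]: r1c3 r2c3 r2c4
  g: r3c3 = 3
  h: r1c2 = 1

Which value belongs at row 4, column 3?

H is a freebie, leaving r1c2 = 1.
D is a freebie, leaving r1c4 = 2.
Cage g is given, leaving r3c3 = 3.
3 is placed in row 3; hence r3c4 = 4.
4 is placed in column 4; hence r4c4 = 3.
Row 1 now contains 2; hence r1c3 = 4.
Cage c has sum 10, leaving r2c2 = 3.
Cage f needs product 8, which forces r2c3 = 2.
4 is placed in column 4, leaving r2c4 = 1.
Row 3 now contains 4; hence r3c2 = 2.
Cage c needs sum 10; hence r4c2 = 4.
Cage c has sum 10; hence r4c3 = 1.
4 is placed in row 1, so r1c1 = 3.
Row 2 now contains 2, which forces r2c1 = 4.
Row 3 already has 2, so r3c1 = 1.
Row 4 now contains 1, so r4c1 = 2.
Completed grid: 3 1 4 2 / 4 3 2 1 / 1 2 3 4 / 2 4 1 3.

1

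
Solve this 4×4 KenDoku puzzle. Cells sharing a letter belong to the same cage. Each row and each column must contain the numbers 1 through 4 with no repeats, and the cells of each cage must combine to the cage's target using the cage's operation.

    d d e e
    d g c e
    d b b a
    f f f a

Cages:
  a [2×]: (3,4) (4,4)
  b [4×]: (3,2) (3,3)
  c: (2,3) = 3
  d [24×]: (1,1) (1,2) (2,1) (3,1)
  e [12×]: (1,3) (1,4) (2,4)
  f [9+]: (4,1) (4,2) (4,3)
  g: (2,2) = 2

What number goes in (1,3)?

1

Cage g is given, so (2,2) = 2.
Cage c is given, leaving (2,3) = 3.
Cage e has product 12, so (1,4) = 3.
Cage d needs product 24, which forces (1,1) = 2.
Cage d has product 24, leaving (3,1) = 3.
Column 1 now contains 3, which forces (4,1) = 4.
Row 4 already has 4, leaving (4,2) = 3.
Row 4 already has 4, which forces (4,3) = 2.
Row 4 now contains 2, which forces (4,4) = 1.
Cage d has product 24, which forces (1,2) = 4.
The 3 cells of cage e must have product 12, which forces (1,3) = 1.
Column 1 already has 4, so (2,1) = 1.
Column 4 now contains 1, leaving (2,4) = 4.
Column 2 already has 4, which forces (3,2) = 1.
Column 3 already has 1, which forces (3,3) = 4.
Column 4 now contains 1, leaving (3,4) = 2.
The full grid is 2 4 1 3 / 1 2 3 4 / 3 1 4 2 / 4 3 2 1.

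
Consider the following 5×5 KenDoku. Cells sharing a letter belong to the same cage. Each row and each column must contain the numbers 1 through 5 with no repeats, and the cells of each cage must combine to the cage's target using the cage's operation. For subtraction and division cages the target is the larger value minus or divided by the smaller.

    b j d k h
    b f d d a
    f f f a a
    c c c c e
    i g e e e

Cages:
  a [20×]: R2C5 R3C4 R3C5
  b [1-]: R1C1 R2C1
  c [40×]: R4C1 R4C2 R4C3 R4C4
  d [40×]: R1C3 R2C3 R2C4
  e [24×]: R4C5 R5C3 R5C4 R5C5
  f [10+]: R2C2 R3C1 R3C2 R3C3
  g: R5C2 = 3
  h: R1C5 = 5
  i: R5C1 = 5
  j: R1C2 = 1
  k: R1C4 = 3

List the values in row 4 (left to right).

4 5 2 1 3

Cage j is given, so R1C2 = 1.
K is a freebie, leaving R1C4 = 3.
H is a freebie, which forces R1C5 = 5.
I is a freebie; hence R5C1 = 5.
Cage g is given; hence R5C2 = 3.
The 3 cells of cage a must have product 20, so R3C4 = 5.
Cage e needs product 24; hence R4C5 = 3.
Cage d needs product 40, so R2C3 = 5.
The 4 cells of cage c must have product 40; hence R4C2 = 5.
Row 2 needs a 3, and only R2C1 is open for it.
Column 1 now contains 3, leaving R3C1 = 1.
Cage f has sum 10, leaving R3C3 = 3.
Row 3 already has 1, leaving R3C5 = 4.
Cage f has sum 10, leaving R2C2 = 4.
4 is placed in row 2, so R2C4 = 2.
4 is placed in column 5, leaving R2C5 = 1.
Row 3 already has 4, so R3C2 = 2.
Column 5 already has 1, which forces R5C5 = 2.
Cage d needs product 40; hence R1C3 = 4.
Column 3 already has 4; hence R5C3 = 1.
1 is placed in row 5; hence R5C4 = 4.
Row 1 already has 4, so R1C1 = 2.
Cage c needs product 40, leaving R4C1 = 4.
Column 3 already has 1, which forces R4C3 = 2.
4 is placed in column 4, leaving R4C4 = 1.
Filled in: 2 1 4 3 5 / 3 4 5 2 1 / 1 2 3 5 4 / 4 5 2 1 3 / 5 3 1 4 2.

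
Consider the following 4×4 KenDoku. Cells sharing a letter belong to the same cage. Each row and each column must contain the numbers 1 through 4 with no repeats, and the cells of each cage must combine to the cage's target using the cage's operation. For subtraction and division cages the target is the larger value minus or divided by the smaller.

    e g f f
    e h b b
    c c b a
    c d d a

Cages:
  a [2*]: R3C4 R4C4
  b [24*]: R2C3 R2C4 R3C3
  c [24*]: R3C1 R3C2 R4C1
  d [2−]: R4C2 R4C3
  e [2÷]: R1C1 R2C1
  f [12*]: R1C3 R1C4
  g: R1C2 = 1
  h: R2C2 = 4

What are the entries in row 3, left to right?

3 2 4 1

Cage g is a single given cell; hence R1C2 = 1.
Cage h is given, so R2C2 = 4.
The 3 cells of cage b must have product 24, which forces R3C3 = 4.
4 is placed in column 3, which forces R4C3 = 1.
1 is placed in row 4, which forces R4C4 = 2.
4 is placed in column 3, which forces R1C3 = 3.
Cage f needs two cells with product 12, leaving R1C4 = 4.
Cage b needs product 24; hence R2C3 = 2.
Column 4 now contains 2, which forces R2C4 = 3.
Column 4 now contains 2, leaving R3C4 = 1.
Cage c needs product 24; hence R4C1 = 4.
Row 4 now contains 2; hence R4C2 = 3.
Row 1 already has 4, so R1C1 = 2.
2 is placed in row 2; hence R2C1 = 1.
Cage c needs product 24; hence R3C1 = 3.
Column 2 now contains 3, which forces R3C2 = 2.
The full grid is 2 1 3 4 / 1 4 2 3 / 3 2 4 1 / 4 3 1 2.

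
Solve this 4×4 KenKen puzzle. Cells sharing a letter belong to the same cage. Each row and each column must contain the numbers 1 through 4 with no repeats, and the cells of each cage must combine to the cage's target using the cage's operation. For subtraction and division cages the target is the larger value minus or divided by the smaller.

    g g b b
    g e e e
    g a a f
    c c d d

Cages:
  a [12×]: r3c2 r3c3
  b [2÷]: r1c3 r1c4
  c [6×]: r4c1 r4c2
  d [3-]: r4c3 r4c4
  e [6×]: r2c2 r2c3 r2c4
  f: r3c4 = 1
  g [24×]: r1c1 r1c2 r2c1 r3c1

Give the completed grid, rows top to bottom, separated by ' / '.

1 3 4 2 / 4 1 2 3 / 2 4 3 1 / 3 2 1 4

F is a freebie; hence r3c4 = 1.
1 is placed in column 4, which forces r4c4 = 4.
4 is placed in column 4, leaving r1c4 = 2.
Column 4 already has 2, which forces r2c4 = 3.
Row 4 already has 4, so r4c3 = 1.
1 is placed in column 3, which forces r1c3 = 4.
The 3 cells of cage e must have product 6, leaving r2c2 = 1.
1 is placed in column 3, leaving r2c3 = 2.
4 is placed in column 3; hence r3c3 = 3.
The 4 cells of cage g must have product 24, leaving r1c1 = 1.
1 is placed in column 2, so r1c2 = 3.
Row 2 already has 2, which forces r2c1 = 4.
Cage g needs product 24; hence r3c1 = 2.
3 is placed in row 3, which forces r3c2 = 4.
Column 1 already has 2, which forces r4c1 = 3.
Column 2 already has 3, so r4c2 = 2.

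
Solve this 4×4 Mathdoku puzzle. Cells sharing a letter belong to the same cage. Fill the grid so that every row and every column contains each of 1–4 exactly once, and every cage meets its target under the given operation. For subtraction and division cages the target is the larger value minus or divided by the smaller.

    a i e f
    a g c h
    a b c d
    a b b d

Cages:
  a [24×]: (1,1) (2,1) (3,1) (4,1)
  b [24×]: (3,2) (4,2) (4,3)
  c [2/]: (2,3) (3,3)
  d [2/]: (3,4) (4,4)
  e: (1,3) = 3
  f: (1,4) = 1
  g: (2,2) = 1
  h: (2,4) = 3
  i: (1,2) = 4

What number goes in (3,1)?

I is a freebie, which forces (1,2) = 4.
Cage e is a single given cell, so (1,3) = 3.
Cage f is a single given cell, so (1,4) = 1.
Cage g is given; hence (2,2) = 1.
Cage h is given, leaving (2,4) = 3.
Row 1 already has 1, leaving (1,1) = 2.
Cage a needs product 24, leaving (2,1) = 4.
4 is placed in row 2, leaving (2,3) = 2.
Cage b needs product 24, leaving (4,3) = 4.
Row 4 already has 4, leaving (4,4) = 2.
Cage b needs product 24, leaving (3,2) = 2.
Column 3 already has 4; hence (3,3) = 1.
Column 4 now contains 2, leaving (3,4) = 4.
2 is placed in row 4; hence (4,2) = 3.
Row 3 already has 1, leaving (3,1) = 3.
3 is placed in row 4, so (4,1) = 1.
Filled in: 2 4 3 1 / 4 1 2 3 / 3 2 1 4 / 1 3 4 2.

3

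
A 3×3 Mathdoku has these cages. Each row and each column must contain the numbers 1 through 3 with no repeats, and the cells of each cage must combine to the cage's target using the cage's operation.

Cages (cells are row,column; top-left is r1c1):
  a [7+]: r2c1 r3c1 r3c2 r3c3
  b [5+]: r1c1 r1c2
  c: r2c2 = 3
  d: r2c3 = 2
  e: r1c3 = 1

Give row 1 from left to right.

E is a freebie, leaving r1c3 = 1.
Cage a needs sum 7; hence r2c1 = 1.
Cage c is a single given cell; hence r2c2 = 3.
Cage d is a single given cell, so r2c3 = 2.
Column 3 already has 2, leaving r3c3 = 3.
Cage b needs two cells with sum 5, so r1c1 = 3.
Column 2 now contains 3, so r1c2 = 2.
3 is placed in row 3; hence r3c1 = 2.
Cage a has sum 7, so r3c2 = 1.
Completed grid: 3 2 1 / 1 3 2 / 2 1 3.

3 2 1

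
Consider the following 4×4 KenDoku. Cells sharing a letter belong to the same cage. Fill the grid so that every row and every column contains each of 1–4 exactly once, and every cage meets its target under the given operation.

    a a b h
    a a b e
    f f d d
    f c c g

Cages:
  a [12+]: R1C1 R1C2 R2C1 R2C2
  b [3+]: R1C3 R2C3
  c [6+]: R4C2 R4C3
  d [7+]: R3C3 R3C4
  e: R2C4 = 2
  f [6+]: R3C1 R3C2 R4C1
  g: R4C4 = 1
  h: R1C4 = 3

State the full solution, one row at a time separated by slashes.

1 4 2 3 / 4 3 1 2 / 2 1 3 4 / 3 2 4 1

Cage h is given; hence R1C4 = 3.
Cage e is a single given cell, leaving R2C4 = 2.
Column 4 now contains 3; hence R3C4 = 4.
G is a freebie, which forces R4C4 = 1.
Cage b needs two cells with sum 3; hence R1C3 = 2.
2 is placed in row 2, leaving R2C3 = 1.
4 is placed in row 3, leaving R3C3 = 3.
Column 3 already has 2; hence R4C3 = 4.
Cage f needs sum 6; hence R4C1 = 3.
4 is placed in row 4, so R4C2 = 2.
Cage a needs sum 12; hence R1C1 = 1.
Cage a needs sum 12, leaving R1C2 = 4.
Column 1 already has 3, leaving R2C1 = 4.
The 4 cells of cage a must have sum 12, leaving R2C2 = 3.
Cage f needs sum 6; hence R3C1 = 2.
Column 2 now contains 2, leaving R3C2 = 1.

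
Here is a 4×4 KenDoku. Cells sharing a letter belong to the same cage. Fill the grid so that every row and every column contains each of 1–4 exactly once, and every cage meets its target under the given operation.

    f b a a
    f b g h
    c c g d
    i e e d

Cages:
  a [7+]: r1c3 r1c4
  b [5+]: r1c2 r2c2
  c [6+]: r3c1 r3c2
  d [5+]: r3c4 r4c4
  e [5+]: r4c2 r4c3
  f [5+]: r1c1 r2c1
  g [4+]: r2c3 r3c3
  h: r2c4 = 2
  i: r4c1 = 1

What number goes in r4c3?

H is a freebie, leaving r2c4 = 2.
Cage i is given; hence r4c1 = 1.
Cage f needs two cells with sum 5; hence r1c1 = 2.
Cage f needs two cells with sum 5, leaving r2c1 = 3.
Row 2 already has 3, which forces r2c3 = 1.
Column 1 now contains 2, leaving r3c1 = 4.
Row 3 now contains 4, so r3c2 = 2.
Column 3 already has 1, which forces r3c3 = 3.
The two cells of cage d must have sum 5; hence r3c4 = 1.
2 is placed in column 2, so r4c2 = 3.
3 is placed in column 3, leaving r4c3 = 2.
The two cells of cage d must have sum 5, so r4c4 = 4.
Cage b's pair has sum 5, leaving r1c2 = 1.
3 is placed in column 3, so r1c3 = 4.
Column 4 already has 4, so r1c4 = 3.
Row 2 now contains 1, which forces r2c2 = 4.
Filled in: 2 1 4 3 / 3 4 1 2 / 4 2 3 1 / 1 3 2 4.

2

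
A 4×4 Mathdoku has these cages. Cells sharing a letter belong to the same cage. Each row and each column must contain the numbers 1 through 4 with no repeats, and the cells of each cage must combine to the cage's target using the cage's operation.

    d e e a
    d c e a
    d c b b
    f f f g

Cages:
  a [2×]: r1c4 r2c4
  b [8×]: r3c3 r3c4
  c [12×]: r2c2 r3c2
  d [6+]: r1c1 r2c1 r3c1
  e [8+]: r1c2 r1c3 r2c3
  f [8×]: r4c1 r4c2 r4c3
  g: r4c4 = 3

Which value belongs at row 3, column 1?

G is a freebie, so r4c4 = 3.
In row 3, 1 can only go at r3c1, so r3c1 = 1.
Row 3 needs a 3, and only r3c2 is open for it.
3 is placed in column 2, so r2c2 = 4.
Cage e needs sum 8, which forces r1c3 = 4.
4 is placed in column 3, leaving r3c3 = 2.
2 is placed in row 3, leaving r3c4 = 4.
Column 3 already has 2, leaving r4c3 = 1.
The 3 cells of cage e must have sum 8; hence r1c2 = 1.
Row 1 now contains 1, which forces r1c4 = 2.
Column 3 already has 2, leaving r2c3 = 3.
Column 4 now contains 2, so r2c4 = 1.
Cage f needs product 8, so r4c1 = 4.
Row 4 already has 1, which forces r4c2 = 2.
Row 1 now contains 2, which forces r1c1 = 3.
Row 2 now contains 3; hence r2c1 = 2.
The full grid is 3 1 4 2 / 2 4 3 1 / 1 3 2 4 / 4 2 1 3.

1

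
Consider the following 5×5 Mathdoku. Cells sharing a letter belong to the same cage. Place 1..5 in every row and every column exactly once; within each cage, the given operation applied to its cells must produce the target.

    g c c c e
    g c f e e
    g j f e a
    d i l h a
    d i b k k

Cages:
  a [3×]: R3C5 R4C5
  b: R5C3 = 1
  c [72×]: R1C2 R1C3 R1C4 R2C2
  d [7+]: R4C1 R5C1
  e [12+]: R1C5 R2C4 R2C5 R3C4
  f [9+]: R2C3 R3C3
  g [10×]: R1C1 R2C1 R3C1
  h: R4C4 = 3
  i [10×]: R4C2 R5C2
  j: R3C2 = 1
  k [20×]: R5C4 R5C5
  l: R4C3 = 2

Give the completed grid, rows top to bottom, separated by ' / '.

1 4 3 2 5 / 5 3 4 1 2 / 2 1 5 4 3 / 4 5 2 3 1 / 3 2 1 5 4

Cage c needs product 72; hence R2C2 = 3.
Cage j is a single given cell; hence R3C2 = 1.
Row 3 already has 1, which forces R3C5 = 3.
L is a freebie, leaving R4C3 = 2.
Cage h is given, leaving R4C4 = 3.
Column 5 now contains 3, leaving R4C5 = 1.
B is a freebie; hence R5C3 = 1.
Cage c needs product 72, which forces R1C3 = 3.
Row 4 now contains 2; hence R4C2 = 5.
Cage i's pair has product 10, leaving R5C2 = 2.
2 is placed in column 2; hence R1C2 = 4.
Cage c has product 72, leaving R1C4 = 2.
2 is placed in row 1, which forces R1C5 = 5.
5 is placed in row 4, which forces R4C1 = 4.
Row 5 already has 2, so R5C1 = 3.
Column 5 already has 5, leaving R5C5 = 4.
5 is placed in row 1, which forces R1C1 = 1.
Cage e has sum 12; hence R2C4 = 1.
Column 5 now contains 4, which forces R2C5 = 2.
Cage e has sum 12; hence R3C4 = 4.
Row 5 already has 4, leaving R5C4 = 5.
Row 2 now contains 2, which forces R2C1 = 5.
Cage f's pair has sum 9, so R2C3 = 4.
Cage g has product 10, leaving R3C1 = 2.
Row 3 now contains 4, leaving R3C3 = 5.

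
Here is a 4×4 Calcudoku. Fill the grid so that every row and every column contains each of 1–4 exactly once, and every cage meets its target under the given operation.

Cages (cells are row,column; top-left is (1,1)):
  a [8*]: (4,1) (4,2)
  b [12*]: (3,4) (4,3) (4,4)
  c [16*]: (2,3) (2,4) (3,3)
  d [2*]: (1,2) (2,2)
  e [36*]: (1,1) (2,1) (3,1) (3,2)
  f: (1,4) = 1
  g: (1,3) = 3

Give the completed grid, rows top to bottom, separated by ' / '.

Cage g is given, so (1,3) = 3.
F is a freebie, so (1,4) = 1.
Cage e needs product 36, so (3,2) = 3.
Row 1 already has 1; hence (1,1) = 4.
Row 1 already has 1, which forces (1,2) = 2.
Cage e has product 36, leaving (2,1) = 3.
The two cells of cage d must have product 2, which forces (2,2) = 1.
1 is placed in row 2, leaving (2,3) = 4.
4 is placed in row 2, leaving (2,4) = 2.
Cage e needs product 36, leaving (3,1) = 1.
4 is placed in column 3, so (3,3) = 2.
2 is placed in column 4; hence (3,4) = 4.
4 is placed in column 1; hence (4,1) = 2.
Column 2 now contains 2, leaving (4,2) = 4.
Column 3 already has 2, so (4,3) = 1.
Cage b needs product 12, so (4,4) = 3.

4 2 3 1 / 3 1 4 2 / 1 3 2 4 / 2 4 1 3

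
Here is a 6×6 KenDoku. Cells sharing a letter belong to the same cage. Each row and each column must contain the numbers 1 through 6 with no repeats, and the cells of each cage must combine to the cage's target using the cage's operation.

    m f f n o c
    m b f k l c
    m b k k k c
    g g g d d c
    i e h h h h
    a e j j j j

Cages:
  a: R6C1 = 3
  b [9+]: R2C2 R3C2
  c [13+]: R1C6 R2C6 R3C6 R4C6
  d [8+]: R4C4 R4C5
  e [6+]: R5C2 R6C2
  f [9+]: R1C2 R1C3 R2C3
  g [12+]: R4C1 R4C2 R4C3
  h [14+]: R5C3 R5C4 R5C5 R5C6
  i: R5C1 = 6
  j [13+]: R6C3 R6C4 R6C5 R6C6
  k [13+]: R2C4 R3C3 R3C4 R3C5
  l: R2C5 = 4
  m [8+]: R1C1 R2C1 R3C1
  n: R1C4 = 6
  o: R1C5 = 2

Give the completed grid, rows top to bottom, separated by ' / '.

Cage n is a single given cell, leaving R1C4 = 6.
Cage o is given; hence R1C5 = 2.
Cage l is given, leaving R2C5 = 4.
Cage i is a single given cell, which forces R5C1 = 6.
A is a freebie, so R6C1 = 3.
The only place for 1 in row 5 is R5C2.
Cage e's pair has sum 6, leaving R6C2 = 5.
In column 1, 4 can only go at R4C1, so R4C1 = 4.
The only place for 1 in row 4 is R4C6.
Column 2 needs a 2, and only R4C2 is open for it.
Cage g has sum 12; hence R4C3 = 6.
In column 2, 4 can only go at R1C2, so R1C2 = 4.
Cage f needs sum 9, leaving R1C3 = 3.
Row 1 already has 3, leaving R1C6 = 5.
Cage f needs sum 9; hence R2C3 = 2.
Column 6 already has 5, so R2C6 = 3.
Cage c has sum 13, so R3C6 = 4.
4 is placed in column 6, so R5C6 = 2.
Column 6 now contains 2, which forces R6C6 = 6.
Row 1 now contains 5, so R1C1 = 1.
Cage m needs sum 8, leaving R2C1 = 5.
Row 2 already has 3; hence R2C2 = 6.
Row 2 already has 5, so R2C4 = 1.
Cage m needs sum 8, so R3C1 = 2.
The two cells of cage b must have sum 9, so R3C2 = 3.
2 is placed in row 3, leaving R3C4 = 5.
5 is placed in column 4, which forces R4C4 = 3.
Row 4 now contains 3; hence R4C5 = 5.
Column 4 now contains 3; hence R5C4 = 4.
5 is placed in column 5; hence R5C5 = 3.
Cage j needs sum 13, leaving R6C3 = 4.
Cage j needs sum 13, leaving R6C4 = 2.
Row 6 now contains 6, leaving R6C5 = 1.
Row 3 now contains 5, so R3C3 = 1.
1 is placed in column 5, so R3C5 = 6.
4 is placed in row 5, which forces R5C3 = 5.

1 4 3 6 2 5 / 5 6 2 1 4 3 / 2 3 1 5 6 4 / 4 2 6 3 5 1 / 6 1 5 4 3 2 / 3 5 4 2 1 6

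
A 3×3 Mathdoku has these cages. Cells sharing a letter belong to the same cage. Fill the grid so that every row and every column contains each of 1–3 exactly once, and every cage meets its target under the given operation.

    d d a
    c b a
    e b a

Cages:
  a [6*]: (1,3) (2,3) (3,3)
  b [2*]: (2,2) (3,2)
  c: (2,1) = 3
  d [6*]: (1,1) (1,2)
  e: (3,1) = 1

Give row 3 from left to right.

1 2 3

C is a freebie, which forces (2,1) = 3.
Cage e is given, which forces (3,1) = 1.
1 is placed in row 3, so (3,2) = 2.
2 is placed in row 3, so (3,3) = 3.
3 is placed in column 1, leaving (1,1) = 2.
2 is placed in column 2, leaving (1,2) = 3.
Row 1 now contains 2, so (1,3) = 1.
2 is placed in column 2, which forces (2,2) = 1.
1 is placed in column 3, so (2,3) = 2.
Filled in: 2 3 1 / 3 1 2 / 1 2 3.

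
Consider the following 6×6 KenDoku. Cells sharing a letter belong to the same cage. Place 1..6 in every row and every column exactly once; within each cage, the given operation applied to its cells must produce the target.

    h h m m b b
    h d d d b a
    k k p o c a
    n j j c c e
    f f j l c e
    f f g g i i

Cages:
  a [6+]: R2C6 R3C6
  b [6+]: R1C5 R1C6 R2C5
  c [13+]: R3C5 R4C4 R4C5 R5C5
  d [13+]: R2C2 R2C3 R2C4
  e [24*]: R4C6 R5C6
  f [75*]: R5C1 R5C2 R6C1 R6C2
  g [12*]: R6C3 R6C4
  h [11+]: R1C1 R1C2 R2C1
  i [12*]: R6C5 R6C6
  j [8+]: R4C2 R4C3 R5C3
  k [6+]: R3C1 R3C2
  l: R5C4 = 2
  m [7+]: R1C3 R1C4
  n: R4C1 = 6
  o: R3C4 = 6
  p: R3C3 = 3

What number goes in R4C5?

P is a freebie, so R3C3 = 3.
Cage o is a single given cell; hence R3C4 = 6.
N is a freebie, leaving R4C1 = 6.
Row 4 now contains 6, so R4C6 = 4.
Cage l is a single given cell, which forces R5C4 = 2.
4 is placed in column 6, so R5C6 = 6.
Cage g's pair has product 12, which forces R6C3 = 4.
The two cells of cage g must have product 12; hence R6C4 = 3.
Row 6 now contains 4, leaving R6C5 = 6.
Row 6 now contains 3, leaving R6C6 = 2.
In row 4, 3 can only go at R4C5, so R4C5 = 3.
Row 5 needs a 4, and only R5C5 is open for it.
The 3 cells of cage b must have sum 6, leaving R1C6 = 3.
The only place for 1 in row 5 is R5C3.
Row 4 needs a 1, and only R4C4 is open for it.
The two cells of cage m must have sum 7, leaving R1C3 = 2.
Column 4 now contains 1, leaving R1C4 = 5.
Row 1 already has 2, so R1C5 = 1.
2 is placed in column 3, which forces R2C3 = 6.
5 is placed in column 4, so R2C4 = 4.
Column 5 already has 1, which forces R2C5 = 2.
Cage c needs sum 13, which forces R3C5 = 5.
Row 3 already has 5, so R3C6 = 1.
2 is placed in column 3, which forces R4C3 = 5.
Row 1 now contains 1, so R1C1 = 4.
Cage h has sum 11, which forces R1C2 = 6.
Cage h has sum 11, leaving R2C1 = 1.
Row 2 already has 2, which forces R2C2 = 3.
Column 6 already has 1; hence R2C6 = 5.
Column 1 already has 4, leaving R3C1 = 2.
2 is placed in row 3; hence R3C2 = 4.
Row 4 already has 5, so R4C2 = 2.
3 is placed in column 2; hence R5C2 = 5.
Column 1 now contains 1, which forces R6C1 = 5.
Column 2 already has 5; hence R6C2 = 1.
Row 5 already has 5; hence R5C1 = 3.
Filled in: 4 6 2 5 1 3 / 1 3 6 4 2 5 / 2 4 3 6 5 1 / 6 2 5 1 3 4 / 3 5 1 2 4 6 / 5 1 4 3 6 2.

3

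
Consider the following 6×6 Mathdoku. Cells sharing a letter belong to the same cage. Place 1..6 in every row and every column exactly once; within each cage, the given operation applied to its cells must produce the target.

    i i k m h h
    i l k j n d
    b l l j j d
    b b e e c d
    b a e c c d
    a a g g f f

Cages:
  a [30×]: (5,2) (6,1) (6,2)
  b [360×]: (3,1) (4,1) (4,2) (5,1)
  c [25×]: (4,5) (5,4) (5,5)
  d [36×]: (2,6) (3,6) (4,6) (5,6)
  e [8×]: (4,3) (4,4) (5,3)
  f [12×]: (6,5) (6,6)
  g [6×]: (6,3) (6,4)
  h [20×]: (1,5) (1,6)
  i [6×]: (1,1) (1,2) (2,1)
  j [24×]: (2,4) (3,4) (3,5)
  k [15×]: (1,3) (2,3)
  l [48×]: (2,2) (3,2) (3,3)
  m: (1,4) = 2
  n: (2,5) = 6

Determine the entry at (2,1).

1

Cage m is a single given cell, which forces (1,4) = 2.
Cage n is given, so (2,5) = 6.
The 3 cells of cage c must have product 25; hence (4,5) = 5.
Cage c has product 25, leaving (5,4) = 5.
The 3 cells of cage c must have product 25; hence (5,5) = 1.
Column 5 already has 5; hence (1,5) = 4.
Cage h's pair has product 20; hence (1,6) = 5.
The 4 cells of cage b must have product 360, so (3,1) = 5.
Column 5 already has 4; hence (3,5) = 2.
Column 5 now contains 2, leaving (6,5) = 3.
5 is placed in row 1, leaving (1,3) = 3.
Cage k's pair has product 15, so (2,3) = 5.
Cage a needs product 30, so (6,2) = 5.
The two cells of cage f must have product 12; hence (6,6) = 4.
Cage i needs product 6, so (1,1) = 6.
Row 1 now contains 3, which forces (1,2) = 1.
Cage i has product 6, so (2,1) = 1.
1 is placed in column 1; hence (6,1) = 2.
The 4 cells of cage b must have product 360, so (4,2) = 6.
Cage a has product 30, which forces (5,2) = 3.
Cage l has product 48, which forces (2,2) = 2.
Row 2 already has 2; hence (2,6) = 3.
Column 2 already has 3, which forces (3,2) = 4.
Cage l has product 48, leaving (3,3) = 6.
4 is placed in row 3; hence (3,4) = 3.
Row 3 now contains 6; hence (3,6) = 1.
Cage b has product 360, so (4,1) = 3.
1 is placed in column 6, leaving (4,6) = 2.
Row 5 already has 3, which forces (5,1) = 4.
4 is placed in row 5, leaving (5,3) = 2.
Column 6 already has 2; hence (5,6) = 6.
Column 3 now contains 6, which forces (6,3) = 1.
1 is placed in row 6; hence (6,4) = 6.
3 is placed in row 2, leaving (2,4) = 4.
Column 3 now contains 1; hence (4,3) = 4.
Cage e needs product 8; hence (4,4) = 1.
Completed grid: 6 1 3 2 4 5 / 1 2 5 4 6 3 / 5 4 6 3 2 1 / 3 6 4 1 5 2 / 4 3 2 5 1 6 / 2 5 1 6 3 4.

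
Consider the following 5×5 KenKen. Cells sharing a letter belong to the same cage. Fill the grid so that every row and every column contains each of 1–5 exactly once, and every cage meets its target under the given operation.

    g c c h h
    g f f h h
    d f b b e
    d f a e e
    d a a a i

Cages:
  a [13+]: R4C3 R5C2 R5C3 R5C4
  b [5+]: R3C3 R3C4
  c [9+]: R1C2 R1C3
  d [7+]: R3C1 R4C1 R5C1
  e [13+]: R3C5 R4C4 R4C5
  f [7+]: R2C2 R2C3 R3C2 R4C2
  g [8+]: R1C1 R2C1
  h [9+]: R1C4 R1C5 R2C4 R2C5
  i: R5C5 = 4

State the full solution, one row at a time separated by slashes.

3 4 5 2 1 / 5 3 1 4 2 / 4 1 2 3 5 / 1 2 4 5 3 / 2 5 3 1 4

Cage f needs sum 7; hence R2C3 = 1.
Cage i is given; hence R5C5 = 4.
4 is placed in column 5, leaving R3C5 = 5.
Cage e needs sum 13, so R4C4 = 5.
The 3 cells of cage e must have sum 13, so R4C5 = 3.
Cage h has sum 9, which forces R1C4 = 2.
3 is placed in column 5; hence R1C5 = 1.
Cage h has sum 9; hence R2C4 = 4.
3 is placed in column 5, so R2C5 = 2.
3 is placed in row 4; hence R4C3 = 4.
The two cells of cage c must have sum 9; hence R1C2 = 4.
Column 3 already has 4, which forces R1C3 = 5.
Row 2 now contains 2; hence R2C2 = 3.
The 3 cells of cage d must have sum 7, leaving R3C1 = 4.
The two cells of cage b must have sum 5, so R3C3 = 2.
Cage b needs two cells with sum 5, which forces R3C4 = 3.
Column 3 already has 5; hence R5C3 = 3.
3 is placed in column 4, which forces R5C4 = 1.
5 is placed in row 1, so R1C1 = 3.
3 is placed in row 2, so R2C1 = 5.
Row 3 now contains 2, leaving R3C2 = 1.
The 3 cells of cage d must have sum 7, leaving R4C1 = 1.
Cage f has sum 7, which forces R4C2 = 2.
Row 5 already has 1, leaving R5C1 = 2.
Row 5 already has 1, leaving R5C2 = 5.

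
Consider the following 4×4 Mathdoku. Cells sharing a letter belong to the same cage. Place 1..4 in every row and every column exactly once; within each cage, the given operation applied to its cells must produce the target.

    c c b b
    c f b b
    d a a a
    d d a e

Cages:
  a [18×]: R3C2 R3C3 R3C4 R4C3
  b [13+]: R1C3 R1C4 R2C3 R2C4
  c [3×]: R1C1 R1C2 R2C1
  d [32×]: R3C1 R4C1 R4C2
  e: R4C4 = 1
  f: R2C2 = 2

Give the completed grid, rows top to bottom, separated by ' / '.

3 1 2 4 / 1 2 4 3 / 4 3 1 2 / 2 4 3 1

The 3 cells of cage c must have product 3, so R1C1 = 3.
Cage c needs product 3, which forces R1C2 = 1.
Cage c needs product 3, which forces R2C1 = 1.
Cage f is a single given cell, leaving R2C2 = 2.
The 3 cells of cage d must have product 32; hence R3C1 = 4.
Column 2 already has 2; hence R3C2 = 3.
Cage d needs product 32, so R4C1 = 2.
Cage d needs product 32; hence R4C2 = 4.
Cage a needs product 18, leaving R4C3 = 3.
Cage e is given, which forces R4C4 = 1.
Cage b has sum 13, which forces R1C3 = 2.
Cage b needs sum 13, so R1C4 = 4.
3 is placed in column 3, which forces R2C3 = 4.
Cage b needs sum 13, which forces R2C4 = 3.
Cage a has product 18, which forces R3C3 = 1.
1 is placed in column 4; hence R3C4 = 2.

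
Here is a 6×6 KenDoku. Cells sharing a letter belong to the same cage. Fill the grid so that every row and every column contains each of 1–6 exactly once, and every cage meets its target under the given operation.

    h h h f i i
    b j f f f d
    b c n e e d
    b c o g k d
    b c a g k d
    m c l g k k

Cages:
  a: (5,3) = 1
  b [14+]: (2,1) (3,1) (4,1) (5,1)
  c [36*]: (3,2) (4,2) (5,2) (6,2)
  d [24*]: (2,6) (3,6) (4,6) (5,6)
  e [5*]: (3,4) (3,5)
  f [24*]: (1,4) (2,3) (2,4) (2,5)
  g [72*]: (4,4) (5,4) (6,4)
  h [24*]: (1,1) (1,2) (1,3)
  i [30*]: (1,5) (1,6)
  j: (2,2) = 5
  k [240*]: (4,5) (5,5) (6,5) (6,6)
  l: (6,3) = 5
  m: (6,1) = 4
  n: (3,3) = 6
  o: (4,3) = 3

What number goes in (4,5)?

5

J is a freebie, so (2,2) = 5.
Cage n is given; hence (3,3) = 6.
O is a freebie, so (4,3) = 3.
A is a freebie; hence (5,3) = 1.
Cage m is given, leaving (6,1) = 4.
Cage l is given, which forces (6,3) = 5.
In row 3, 4 can only go at (3,6), so (3,6) = 4.
In row 3, 3 can only go at (3,2), so (3,2) = 3.
Row 3 needs a 2, and only (3,1) is open for it.
The only place for 1 in row 6 is (6,2).
The only place for 3 in row 6 is (6,4).
Row 1 needs a 3, and only (1,1) is open for it.
The only place for 1 in row 1 is (1,4).
1 is placed in column 4, so (3,4) = 5.
The two cells of cage e must have product 5, leaving (3,5) = 1.
Column 5 now contains 1; hence (2,5) = 3.
The 4 cells of cage d must have product 24, which forces (5,6) = 3.
Row 2 needs a 6, and only (2,1) is open for it.
The 4 cells of cage b must have sum 14, so (4,1) = 1.
Row 4 now contains 1, so (4,6) = 2.
6 is placed in column 1, leaving (5,1) = 5.
Row 5 now contains 5; hence (5,5) = 4.
Column 6 already has 2; hence (6,6) = 6.
Cage i needs two cells with product 30, so (1,5) = 6.
Column 6 now contains 6; hence (1,6) = 5.
Column 6 already has 2, which forces (2,6) = 1.
Row 4 now contains 2, so (4,2) = 6.
Cage g needs product 72, so (4,4) = 4.
Column 5 already has 4; hence (4,5) = 5.
Cage c needs product 36, leaving (5,2) = 2.
Row 5 now contains 4, which forces (5,4) = 6.
Row 6 already has 6, which forces (6,5) = 2.
2 is placed in column 2, leaving (1,2) = 4.
Cage h needs product 24, leaving (1,3) = 2.
Cage f needs product 24, leaving (2,3) = 4.
Column 4 now contains 4; hence (2,4) = 2.
Filled in: 3 4 2 1 6 5 / 6 5 4 2 3 1 / 2 3 6 5 1 4 / 1 6 3 4 5 2 / 5 2 1 6 4 3 / 4 1 5 3 2 6.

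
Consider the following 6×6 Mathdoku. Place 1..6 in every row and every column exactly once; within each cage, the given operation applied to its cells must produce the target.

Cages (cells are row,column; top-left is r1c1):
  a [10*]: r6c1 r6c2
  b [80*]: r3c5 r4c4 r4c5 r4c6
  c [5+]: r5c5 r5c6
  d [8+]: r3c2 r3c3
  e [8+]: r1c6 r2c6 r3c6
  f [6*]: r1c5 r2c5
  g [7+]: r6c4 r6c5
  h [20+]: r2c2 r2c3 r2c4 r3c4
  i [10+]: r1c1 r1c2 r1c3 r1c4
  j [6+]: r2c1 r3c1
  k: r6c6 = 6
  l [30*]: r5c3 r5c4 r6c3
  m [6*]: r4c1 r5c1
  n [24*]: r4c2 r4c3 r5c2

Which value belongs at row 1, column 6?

5

Cage k is given, so r6c6 = 6.
In row 1, 5 can only go at r1c6, so r1c6 = 5.
In row 1, 6 can only go at r1c5, so r1c5 = 6.
The two cells of cage f must have product 6, which forces r2c5 = 1.
1 is placed in row 2, leaving r2c6 = 2.
Column 6 now contains 2, so r3c6 = 1.
Column 6 already has 1, leaving r4c6 = 4.
Column 6 now contains 4, which forces r5c6 = 3.
The two cells of cage j must have sum 6, which forces r2c1 = 4.
Cage j's pair has sum 6, so r3c1 = 2.
Row 3 already has 2; hence r3c5 = 4.
Row 4 now contains 4, which forces r4c5 = 5.
Cage c needs two cells with sum 5, which forces r5c5 = 2.
Column 1 already has 2, leaving r6c1 = 5.
5 is placed in row 6, so r6c2 = 2.
Column 5 already has 2, which forces r6c5 = 3.
The 4 cells of cage h must have sum 20, leaving r3c4 = 6.
Cage b needs product 80; hence r4c4 = 1.
Row 5 already has 2, which forces r5c2 = 4.
Column 4 already has 6, so r5c4 = 5.
Row 6 now contains 3; hence r6c3 = 1.
Row 6 now contains 3, which forces r6c4 = 4.
Cage i needs sum 10; hence r1c3 = 4.
Cage i has sum 10, so r1c4 = 2.
Column 4 now contains 5, so r2c4 = 3.
Row 4 already has 1, which forces r4c1 = 6.
Cage n needs product 24, leaving r4c2 = 3.
The 3 cells of cage n must have product 24, leaving r4c3 = 2.
Cage m needs two cells with product 6, so r5c1 = 1.
5 is placed in row 5, which forces r5c3 = 6.
Column 1 already has 1, so r1c1 = 3.
Column 2 now contains 3; hence r1c2 = 1.
The 4 cells of cage h must have sum 20; hence r2c2 = 6.
Column 3 already has 6, leaving r2c3 = 5.
Column 2 now contains 3, so r3c2 = 5.
Cage d's pair has sum 8, which forces r3c3 = 3.
Completed grid: 3 1 4 2 6 5 / 4 6 5 3 1 2 / 2 5 3 6 4 1 / 6 3 2 1 5 4 / 1 4 6 5 2 3 / 5 2 1 4 3 6.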